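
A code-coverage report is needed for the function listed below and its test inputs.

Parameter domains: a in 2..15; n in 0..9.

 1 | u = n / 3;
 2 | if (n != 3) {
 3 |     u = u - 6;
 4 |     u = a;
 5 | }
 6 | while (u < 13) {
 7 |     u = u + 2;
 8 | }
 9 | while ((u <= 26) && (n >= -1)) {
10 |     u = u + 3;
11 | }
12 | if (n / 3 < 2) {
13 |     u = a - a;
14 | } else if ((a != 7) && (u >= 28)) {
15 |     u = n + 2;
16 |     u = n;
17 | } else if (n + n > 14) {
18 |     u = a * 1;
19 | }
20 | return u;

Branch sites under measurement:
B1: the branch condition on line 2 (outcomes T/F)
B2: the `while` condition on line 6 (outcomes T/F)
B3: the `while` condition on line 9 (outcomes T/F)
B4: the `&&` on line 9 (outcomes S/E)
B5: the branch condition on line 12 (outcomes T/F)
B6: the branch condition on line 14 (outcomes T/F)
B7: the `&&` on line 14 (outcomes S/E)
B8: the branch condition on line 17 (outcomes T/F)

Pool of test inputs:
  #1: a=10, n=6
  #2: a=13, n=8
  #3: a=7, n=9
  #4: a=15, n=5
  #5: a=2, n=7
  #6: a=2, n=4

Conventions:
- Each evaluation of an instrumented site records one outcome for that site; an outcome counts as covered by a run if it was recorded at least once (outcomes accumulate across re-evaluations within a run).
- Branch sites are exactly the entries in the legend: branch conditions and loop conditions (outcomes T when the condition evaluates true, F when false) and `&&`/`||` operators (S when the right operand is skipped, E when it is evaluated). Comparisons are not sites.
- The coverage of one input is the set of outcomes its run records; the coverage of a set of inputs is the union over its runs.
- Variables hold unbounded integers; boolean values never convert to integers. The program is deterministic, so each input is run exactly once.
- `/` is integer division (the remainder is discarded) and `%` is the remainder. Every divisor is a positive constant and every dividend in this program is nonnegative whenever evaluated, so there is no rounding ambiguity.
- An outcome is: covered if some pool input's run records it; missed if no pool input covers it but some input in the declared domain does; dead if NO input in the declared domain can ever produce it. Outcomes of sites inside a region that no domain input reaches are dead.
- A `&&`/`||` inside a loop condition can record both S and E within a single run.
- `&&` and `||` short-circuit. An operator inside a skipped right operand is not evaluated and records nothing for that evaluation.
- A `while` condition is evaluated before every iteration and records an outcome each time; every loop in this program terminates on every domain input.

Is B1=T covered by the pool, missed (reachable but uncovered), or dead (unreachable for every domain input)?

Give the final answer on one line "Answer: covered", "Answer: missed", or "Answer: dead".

B1=T is recorded by pool input(s) 1, 2, 3, 4, 5, 6 -> covered

Answer: covered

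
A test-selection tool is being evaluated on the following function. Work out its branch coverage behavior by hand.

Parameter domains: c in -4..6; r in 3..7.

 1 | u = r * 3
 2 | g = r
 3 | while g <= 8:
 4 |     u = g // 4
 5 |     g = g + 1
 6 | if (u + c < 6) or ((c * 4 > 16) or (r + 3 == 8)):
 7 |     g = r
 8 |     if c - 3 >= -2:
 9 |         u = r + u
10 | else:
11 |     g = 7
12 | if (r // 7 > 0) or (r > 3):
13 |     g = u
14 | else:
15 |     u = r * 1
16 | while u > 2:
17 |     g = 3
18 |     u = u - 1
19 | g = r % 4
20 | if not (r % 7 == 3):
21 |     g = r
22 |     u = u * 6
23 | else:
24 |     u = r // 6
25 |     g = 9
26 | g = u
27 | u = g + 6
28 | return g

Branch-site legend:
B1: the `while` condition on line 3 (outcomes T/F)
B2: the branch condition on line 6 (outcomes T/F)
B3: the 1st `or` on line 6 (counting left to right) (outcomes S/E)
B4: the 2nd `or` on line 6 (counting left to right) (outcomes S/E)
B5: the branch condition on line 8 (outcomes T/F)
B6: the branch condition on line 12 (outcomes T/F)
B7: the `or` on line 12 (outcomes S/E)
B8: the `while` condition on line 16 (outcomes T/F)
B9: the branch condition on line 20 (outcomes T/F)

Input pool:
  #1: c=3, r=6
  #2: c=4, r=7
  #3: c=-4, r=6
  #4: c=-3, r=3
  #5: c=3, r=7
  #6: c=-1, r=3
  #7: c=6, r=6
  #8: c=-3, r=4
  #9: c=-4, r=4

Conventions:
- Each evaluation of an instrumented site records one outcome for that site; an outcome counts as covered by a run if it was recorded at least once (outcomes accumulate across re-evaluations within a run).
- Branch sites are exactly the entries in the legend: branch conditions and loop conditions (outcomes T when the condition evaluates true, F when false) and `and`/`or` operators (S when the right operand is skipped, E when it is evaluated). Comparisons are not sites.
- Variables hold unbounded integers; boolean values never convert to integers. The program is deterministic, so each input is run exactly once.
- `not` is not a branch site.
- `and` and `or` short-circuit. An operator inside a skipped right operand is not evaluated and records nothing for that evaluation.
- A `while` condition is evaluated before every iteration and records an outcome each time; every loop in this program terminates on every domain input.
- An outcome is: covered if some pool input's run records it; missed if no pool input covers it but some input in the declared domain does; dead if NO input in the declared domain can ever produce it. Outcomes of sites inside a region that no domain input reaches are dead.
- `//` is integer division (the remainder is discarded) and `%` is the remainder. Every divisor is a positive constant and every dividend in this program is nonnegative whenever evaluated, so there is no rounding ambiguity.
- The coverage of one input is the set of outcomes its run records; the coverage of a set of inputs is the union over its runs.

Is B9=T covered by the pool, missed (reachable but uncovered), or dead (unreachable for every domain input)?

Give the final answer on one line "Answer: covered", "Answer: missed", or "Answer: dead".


B9=T is recorded by pool input(s) 1, 2, 3, 5, 7, 8, 9 -> covered
Answer: covered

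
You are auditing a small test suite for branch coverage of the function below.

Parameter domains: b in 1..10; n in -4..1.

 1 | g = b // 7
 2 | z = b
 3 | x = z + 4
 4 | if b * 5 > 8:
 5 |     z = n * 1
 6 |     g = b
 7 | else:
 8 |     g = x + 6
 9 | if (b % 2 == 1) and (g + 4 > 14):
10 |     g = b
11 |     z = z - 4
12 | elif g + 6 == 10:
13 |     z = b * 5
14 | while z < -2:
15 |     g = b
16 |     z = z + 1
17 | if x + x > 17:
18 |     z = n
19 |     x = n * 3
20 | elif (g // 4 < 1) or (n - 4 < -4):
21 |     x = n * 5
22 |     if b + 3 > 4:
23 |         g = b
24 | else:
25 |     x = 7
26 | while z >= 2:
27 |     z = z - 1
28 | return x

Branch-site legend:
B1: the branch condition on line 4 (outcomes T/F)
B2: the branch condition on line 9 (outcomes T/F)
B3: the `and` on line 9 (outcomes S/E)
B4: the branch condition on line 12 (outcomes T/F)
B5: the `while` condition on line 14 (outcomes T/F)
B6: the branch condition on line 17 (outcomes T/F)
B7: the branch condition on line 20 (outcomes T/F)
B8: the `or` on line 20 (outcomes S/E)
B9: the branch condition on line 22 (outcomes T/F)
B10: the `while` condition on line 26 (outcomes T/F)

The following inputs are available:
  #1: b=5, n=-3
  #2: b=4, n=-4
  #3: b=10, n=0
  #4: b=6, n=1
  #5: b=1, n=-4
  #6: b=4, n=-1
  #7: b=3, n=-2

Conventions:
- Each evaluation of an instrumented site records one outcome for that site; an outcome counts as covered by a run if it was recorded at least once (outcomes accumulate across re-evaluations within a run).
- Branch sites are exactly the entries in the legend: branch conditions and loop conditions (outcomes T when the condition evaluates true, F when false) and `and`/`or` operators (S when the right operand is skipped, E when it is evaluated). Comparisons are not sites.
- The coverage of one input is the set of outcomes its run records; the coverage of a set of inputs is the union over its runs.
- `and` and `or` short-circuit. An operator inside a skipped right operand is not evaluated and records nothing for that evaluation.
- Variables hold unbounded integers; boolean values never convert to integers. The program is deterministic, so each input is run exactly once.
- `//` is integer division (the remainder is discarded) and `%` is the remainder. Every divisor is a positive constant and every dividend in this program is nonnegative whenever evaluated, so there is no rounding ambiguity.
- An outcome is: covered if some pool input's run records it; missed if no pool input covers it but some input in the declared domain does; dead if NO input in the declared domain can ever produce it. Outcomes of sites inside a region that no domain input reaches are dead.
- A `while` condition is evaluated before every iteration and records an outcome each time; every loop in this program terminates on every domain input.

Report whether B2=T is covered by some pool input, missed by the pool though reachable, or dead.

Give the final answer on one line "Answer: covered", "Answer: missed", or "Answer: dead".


B2=T is recorded by pool input(s) 5 -> covered
Answer: covered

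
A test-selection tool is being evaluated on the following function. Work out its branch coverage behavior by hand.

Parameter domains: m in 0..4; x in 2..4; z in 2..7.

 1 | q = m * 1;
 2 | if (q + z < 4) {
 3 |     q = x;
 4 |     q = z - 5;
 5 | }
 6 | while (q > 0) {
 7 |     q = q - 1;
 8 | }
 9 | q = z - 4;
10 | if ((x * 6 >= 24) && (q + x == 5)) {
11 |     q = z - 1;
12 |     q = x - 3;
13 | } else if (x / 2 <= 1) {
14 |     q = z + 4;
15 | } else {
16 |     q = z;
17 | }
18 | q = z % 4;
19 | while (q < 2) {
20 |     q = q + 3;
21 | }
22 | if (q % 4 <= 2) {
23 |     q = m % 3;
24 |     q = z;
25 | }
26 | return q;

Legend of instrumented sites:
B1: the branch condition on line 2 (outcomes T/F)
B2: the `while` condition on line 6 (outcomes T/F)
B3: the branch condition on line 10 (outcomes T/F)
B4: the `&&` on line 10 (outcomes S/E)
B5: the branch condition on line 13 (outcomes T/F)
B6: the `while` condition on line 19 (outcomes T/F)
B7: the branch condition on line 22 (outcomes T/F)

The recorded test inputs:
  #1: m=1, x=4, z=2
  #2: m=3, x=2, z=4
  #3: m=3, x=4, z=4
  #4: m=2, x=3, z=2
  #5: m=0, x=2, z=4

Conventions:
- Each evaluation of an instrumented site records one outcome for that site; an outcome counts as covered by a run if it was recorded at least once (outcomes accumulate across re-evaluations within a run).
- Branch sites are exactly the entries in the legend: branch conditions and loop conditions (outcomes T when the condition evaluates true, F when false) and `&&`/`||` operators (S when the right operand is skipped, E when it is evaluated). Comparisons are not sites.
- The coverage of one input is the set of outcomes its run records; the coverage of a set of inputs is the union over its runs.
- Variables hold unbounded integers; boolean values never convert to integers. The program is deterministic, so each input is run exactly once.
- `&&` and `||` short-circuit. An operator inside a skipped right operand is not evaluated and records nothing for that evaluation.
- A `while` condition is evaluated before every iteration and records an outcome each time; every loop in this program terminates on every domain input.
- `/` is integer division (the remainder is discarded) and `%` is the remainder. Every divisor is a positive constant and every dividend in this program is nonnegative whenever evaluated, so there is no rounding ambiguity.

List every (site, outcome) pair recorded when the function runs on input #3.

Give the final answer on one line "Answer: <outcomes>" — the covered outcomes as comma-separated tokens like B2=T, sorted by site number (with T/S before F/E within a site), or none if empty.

Tracing the run of input #3 (m=3, x=4, z=4):
  B1->F, B2->T, B2->T, B2->T, B2->F, B4->E, B3->F, B5->F, B6->T, B6->F
  B7->F
distinct outcomes covered: B1=F, B2=T, B2=F, B3=F, B4=E, B5=F, B6=T, B6=F, B7=F

Answer: B1=F, B2=T, B2=F, B3=F, B4=E, B5=F, B6=T, B6=F, B7=F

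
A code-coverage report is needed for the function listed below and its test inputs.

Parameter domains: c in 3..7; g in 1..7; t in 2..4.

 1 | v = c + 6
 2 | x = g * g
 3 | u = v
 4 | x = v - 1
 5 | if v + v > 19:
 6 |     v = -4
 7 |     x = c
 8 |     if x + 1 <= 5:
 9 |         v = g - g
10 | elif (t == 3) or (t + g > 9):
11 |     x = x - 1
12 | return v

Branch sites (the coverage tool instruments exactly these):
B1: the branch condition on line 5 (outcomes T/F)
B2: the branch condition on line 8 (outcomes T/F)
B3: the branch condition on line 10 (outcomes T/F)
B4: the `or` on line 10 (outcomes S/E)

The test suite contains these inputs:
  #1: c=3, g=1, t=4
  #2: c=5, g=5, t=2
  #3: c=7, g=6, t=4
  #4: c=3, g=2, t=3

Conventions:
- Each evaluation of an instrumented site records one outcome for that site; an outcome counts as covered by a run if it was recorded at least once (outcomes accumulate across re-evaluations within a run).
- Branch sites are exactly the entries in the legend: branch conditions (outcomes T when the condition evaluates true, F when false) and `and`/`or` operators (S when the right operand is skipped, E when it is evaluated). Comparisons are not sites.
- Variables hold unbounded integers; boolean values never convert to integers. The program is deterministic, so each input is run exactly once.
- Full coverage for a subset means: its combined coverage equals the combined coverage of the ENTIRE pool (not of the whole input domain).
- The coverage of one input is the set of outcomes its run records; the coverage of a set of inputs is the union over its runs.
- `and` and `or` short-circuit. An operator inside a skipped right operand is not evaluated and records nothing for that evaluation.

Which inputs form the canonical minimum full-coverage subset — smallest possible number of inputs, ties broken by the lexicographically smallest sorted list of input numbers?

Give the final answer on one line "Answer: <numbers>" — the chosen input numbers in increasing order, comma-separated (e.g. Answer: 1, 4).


test 1 (c=3, g=1, t=4) fires B1->F, B4->E, B3->F; hits B1=F, B3=F, B4=E
test 2 (c=5, g=5, t=2) fires B1->T, B2->F; hits B1=T, B2=F
test 3 (c=7, g=6, t=4) fires B1->T, B2->F; hits B1=T, B2=F
test 4 (c=3, g=2, t=3) fires B1->F, B4->S, B3->T; hits B1=F, B3=T, B4=S
the full pool covers 7 outcomes: B1=T, B1=F, B2=F, B3=T, B3=F, B4=S, B4=E
checked all size-1 subsets: none covers 7 outcomes (max 3/7)
checked all size-2 subsets: none covers 7 outcomes (max 5/7)
the canonical winner is {1, 2, 4}: size 3, full 7-outcome coverage, earliest index list among size-3 covers
Answer: 1, 2, 4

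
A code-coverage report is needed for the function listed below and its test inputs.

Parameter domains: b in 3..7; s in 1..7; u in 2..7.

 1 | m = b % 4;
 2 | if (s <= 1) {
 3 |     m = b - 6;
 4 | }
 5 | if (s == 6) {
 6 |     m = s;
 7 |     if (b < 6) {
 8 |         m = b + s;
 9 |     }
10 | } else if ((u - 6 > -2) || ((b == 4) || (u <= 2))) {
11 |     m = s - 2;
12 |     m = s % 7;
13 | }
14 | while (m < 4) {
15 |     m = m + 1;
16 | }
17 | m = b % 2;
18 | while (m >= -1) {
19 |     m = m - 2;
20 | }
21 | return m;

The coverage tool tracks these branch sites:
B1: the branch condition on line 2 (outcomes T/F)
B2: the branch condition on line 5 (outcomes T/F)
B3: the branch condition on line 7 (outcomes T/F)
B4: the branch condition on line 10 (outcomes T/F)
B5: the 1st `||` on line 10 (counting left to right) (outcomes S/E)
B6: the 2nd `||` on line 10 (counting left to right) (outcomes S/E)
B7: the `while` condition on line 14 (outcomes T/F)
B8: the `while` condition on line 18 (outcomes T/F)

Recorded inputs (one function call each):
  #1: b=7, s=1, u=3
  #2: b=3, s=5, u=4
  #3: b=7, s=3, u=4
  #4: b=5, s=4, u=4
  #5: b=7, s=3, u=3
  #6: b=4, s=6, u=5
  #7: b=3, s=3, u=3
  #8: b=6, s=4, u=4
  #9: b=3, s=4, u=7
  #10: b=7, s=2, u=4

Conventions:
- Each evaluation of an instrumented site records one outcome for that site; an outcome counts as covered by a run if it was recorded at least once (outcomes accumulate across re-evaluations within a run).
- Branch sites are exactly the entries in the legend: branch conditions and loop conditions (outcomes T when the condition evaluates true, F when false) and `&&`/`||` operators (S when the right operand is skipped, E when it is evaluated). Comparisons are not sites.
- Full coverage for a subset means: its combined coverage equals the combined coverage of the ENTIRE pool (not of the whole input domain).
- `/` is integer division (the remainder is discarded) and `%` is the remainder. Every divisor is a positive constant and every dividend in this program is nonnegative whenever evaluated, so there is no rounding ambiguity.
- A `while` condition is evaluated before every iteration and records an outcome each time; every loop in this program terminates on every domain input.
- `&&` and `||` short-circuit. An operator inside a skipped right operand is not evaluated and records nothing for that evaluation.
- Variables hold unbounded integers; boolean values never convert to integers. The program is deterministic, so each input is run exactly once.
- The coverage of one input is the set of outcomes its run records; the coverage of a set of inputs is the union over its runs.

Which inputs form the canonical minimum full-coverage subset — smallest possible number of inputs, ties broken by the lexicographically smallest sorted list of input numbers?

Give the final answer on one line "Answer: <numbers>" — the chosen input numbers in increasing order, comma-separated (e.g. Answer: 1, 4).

test 1 (b=7, s=1, u=3) hits B1=T, B2=F, B4=F, B5=E, B6=E, B7=T, B7=F, B8=T, B8=F
test 2 (b=3, s=5, u=4) hits B1=F, B2=F, B4=F, B5=E, B6=E, B7=T, B7=F, B8=T, B8=F
test 3 (b=7, s=3, u=4) hits B1=F, B2=F, B4=F, B5=E, B6=E, B7=T, B7=F, B8=T, B8=F
test 4 (b=5, s=4, u=4) hits B1=F, B2=F, B4=F, B5=E, B6=E, B7=T, B7=F, B8=T, B8=F
test 5 (b=7, s=3, u=3) hits B1=F, B2=F, B4=F, B5=E, B6=E, B7=T, B7=F, B8=T, B8=F
test 6 (b=4, s=6, u=5) hits B1=F, B2=T, B3=T, B7=F, B8=T, B8=F
test 7 (b=3, s=3, u=3) hits B1=F, B2=F, B4=F, B5=E, B6=E, B7=T, B7=F, B8=T, B8=F
test 8 (b=6, s=4, u=4) hits B1=F, B2=F, B4=F, B5=E, B6=E, B7=T, B7=F, B8=T, B8=F
test 9 (b=3, s=4, u=7) hits B1=F, B2=F, B4=T, B5=S, B7=F, B8=T, B8=F
test 10 (b=7, s=2, u=4) hits B1=F, B2=F, B4=F, B5=E, B6=E, B7=T, B7=F, B8=T, B8=F
pool-wide coverage (14 outcomes): B1=T, B1=F, B2=T, B2=F, B3=T, B4=T, B4=F, B5=S, B5=E, B6=E, B7=T, B7=F, B8=T, B8=F
no size-1 subset reaches all 14 outcomes (best union: 9/14)
no size-2 subset reaches all 14 outcomes (best union: 12/14)
at size 3, {1, 6, 9} reaches all 14 outcomes; every lexicographically earlier size-3 subset fails

Answer: 1, 6, 9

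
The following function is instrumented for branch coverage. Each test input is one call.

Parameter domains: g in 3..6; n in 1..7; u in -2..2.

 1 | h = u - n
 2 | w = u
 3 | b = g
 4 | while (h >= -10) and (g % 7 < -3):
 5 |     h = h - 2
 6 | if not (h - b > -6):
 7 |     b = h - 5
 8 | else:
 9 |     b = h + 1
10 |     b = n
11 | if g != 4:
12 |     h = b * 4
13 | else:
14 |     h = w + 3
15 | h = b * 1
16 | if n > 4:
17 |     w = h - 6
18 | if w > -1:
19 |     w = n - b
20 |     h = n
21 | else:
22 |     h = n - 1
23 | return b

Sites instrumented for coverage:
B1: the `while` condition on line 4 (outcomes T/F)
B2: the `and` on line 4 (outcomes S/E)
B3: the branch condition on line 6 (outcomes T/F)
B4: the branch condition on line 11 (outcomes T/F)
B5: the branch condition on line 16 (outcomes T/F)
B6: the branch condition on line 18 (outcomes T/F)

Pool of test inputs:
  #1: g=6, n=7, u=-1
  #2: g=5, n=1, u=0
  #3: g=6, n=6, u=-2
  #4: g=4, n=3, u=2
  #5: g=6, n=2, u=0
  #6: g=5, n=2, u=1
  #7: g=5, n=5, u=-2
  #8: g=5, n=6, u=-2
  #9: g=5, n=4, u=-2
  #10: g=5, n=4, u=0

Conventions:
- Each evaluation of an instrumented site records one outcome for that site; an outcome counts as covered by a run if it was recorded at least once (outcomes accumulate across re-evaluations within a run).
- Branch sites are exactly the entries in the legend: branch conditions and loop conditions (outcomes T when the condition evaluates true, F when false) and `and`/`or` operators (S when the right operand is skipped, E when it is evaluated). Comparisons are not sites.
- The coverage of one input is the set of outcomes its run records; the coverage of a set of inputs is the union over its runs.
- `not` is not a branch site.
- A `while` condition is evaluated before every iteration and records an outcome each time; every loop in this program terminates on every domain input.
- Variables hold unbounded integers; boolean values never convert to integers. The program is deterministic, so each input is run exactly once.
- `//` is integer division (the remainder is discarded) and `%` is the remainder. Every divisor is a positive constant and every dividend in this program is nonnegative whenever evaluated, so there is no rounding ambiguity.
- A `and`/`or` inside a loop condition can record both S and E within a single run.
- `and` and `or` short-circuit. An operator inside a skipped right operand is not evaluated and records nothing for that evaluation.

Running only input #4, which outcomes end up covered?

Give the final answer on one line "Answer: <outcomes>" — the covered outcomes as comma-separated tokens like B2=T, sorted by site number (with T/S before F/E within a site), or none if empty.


Tracing the run of input #4 (g=4, n=3, u=2):
  B2->E, B1->F, B3->F, B4->F, B5->F, B6->T
deduplicating events, the covered set is: B1=F, B2=E, B3=F, B4=F, B5=F, B6=T
Answer: B1=F, B2=E, B3=F, B4=F, B5=F, B6=T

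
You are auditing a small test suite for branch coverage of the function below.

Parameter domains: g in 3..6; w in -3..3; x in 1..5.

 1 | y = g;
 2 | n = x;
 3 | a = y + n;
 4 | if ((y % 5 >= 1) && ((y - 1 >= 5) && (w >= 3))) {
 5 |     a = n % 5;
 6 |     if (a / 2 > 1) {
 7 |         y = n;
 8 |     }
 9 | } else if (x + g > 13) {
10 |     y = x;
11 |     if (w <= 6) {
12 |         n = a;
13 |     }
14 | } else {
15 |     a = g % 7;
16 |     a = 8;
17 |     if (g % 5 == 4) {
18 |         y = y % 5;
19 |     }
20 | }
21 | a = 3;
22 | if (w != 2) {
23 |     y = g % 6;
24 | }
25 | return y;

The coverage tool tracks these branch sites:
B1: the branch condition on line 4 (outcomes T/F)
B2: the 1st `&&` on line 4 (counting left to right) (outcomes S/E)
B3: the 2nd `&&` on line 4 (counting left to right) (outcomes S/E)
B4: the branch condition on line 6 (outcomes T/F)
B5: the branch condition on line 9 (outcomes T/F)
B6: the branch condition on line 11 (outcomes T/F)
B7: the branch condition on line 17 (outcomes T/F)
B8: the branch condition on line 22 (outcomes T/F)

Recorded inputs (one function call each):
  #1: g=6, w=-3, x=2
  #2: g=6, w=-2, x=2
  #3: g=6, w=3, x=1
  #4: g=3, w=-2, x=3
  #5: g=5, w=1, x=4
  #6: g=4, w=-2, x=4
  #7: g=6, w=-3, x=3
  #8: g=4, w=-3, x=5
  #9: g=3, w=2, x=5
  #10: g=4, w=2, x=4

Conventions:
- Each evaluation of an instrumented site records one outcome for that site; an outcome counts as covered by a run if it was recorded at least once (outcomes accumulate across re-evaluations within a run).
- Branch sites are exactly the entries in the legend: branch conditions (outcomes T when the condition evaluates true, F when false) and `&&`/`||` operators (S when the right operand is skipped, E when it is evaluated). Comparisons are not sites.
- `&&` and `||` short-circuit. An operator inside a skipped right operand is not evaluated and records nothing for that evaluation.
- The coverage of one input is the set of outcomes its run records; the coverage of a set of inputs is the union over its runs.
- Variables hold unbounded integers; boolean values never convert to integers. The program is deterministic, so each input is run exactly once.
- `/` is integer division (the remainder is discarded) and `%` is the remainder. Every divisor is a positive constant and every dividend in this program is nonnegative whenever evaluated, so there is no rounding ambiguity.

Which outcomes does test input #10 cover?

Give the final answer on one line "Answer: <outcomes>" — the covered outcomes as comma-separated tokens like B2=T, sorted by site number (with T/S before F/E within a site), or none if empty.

Tracing the run of input #10 (g=4, w=2, x=4):
  B2->E, B3->S, B1->F, B5->F, B7->T, B8->F
distinct outcomes covered: B1=F, B2=E, B3=S, B5=F, B7=T, B8=F

Answer: B1=F, B2=E, B3=S, B5=F, B7=T, B8=F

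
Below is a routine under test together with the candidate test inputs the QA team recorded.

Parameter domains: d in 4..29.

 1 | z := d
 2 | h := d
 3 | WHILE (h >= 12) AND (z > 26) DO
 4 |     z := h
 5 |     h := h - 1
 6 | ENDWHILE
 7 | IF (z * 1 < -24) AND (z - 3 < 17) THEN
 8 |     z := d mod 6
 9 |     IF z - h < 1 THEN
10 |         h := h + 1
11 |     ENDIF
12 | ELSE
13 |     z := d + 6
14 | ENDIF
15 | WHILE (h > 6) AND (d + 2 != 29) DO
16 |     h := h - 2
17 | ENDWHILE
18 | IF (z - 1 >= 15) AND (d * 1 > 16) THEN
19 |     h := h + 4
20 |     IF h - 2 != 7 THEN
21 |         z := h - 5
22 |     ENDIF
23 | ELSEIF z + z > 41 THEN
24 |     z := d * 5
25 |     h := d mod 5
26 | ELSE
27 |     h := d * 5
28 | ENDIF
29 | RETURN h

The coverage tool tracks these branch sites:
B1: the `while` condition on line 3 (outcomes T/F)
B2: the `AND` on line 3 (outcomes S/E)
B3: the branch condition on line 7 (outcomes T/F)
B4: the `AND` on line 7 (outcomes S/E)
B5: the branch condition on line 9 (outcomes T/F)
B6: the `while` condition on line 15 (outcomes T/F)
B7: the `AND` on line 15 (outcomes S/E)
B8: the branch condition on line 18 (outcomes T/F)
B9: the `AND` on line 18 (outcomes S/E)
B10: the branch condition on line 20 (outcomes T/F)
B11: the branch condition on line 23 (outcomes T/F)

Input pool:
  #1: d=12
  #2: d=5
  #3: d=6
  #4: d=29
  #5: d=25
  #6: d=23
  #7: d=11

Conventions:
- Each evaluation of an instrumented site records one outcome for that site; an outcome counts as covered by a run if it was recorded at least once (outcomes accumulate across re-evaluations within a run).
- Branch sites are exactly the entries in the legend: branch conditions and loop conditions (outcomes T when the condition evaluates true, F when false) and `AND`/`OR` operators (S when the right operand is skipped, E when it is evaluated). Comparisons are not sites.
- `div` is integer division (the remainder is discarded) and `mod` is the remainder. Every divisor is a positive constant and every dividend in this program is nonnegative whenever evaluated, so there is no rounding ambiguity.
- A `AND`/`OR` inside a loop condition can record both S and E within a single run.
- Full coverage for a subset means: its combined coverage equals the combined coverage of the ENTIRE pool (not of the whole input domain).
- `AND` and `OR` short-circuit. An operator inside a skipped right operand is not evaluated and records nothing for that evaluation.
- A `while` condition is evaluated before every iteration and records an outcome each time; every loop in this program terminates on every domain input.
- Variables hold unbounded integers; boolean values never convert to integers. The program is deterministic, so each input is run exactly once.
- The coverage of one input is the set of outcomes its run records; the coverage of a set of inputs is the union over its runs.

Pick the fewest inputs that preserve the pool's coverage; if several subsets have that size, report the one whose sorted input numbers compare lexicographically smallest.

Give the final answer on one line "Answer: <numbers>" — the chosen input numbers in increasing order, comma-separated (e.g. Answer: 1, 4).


test 1 (d=12) fires B2->E, B1->F, B4->S, B3->F, B7->E, B6->T, B7->E, B6->T, B7->E, B6->T, B7->S, B6->F, B9->E, B8->F, ...; hits B1=F, B2=E, B3=F, B4=S, B6=T, B6=F, B7=S, B7=E, B8=F, B9=E, B11=F
test 2 (d=5) fires B2->S, B1->F, B4->S, B3->F, B7->S, B6->F, B9->S, B8->F, B11->F; hits B1=F, B2=S, B3=F, B4=S, B6=F, B7=S, B8=F, B9=S, B11=F
test 3 (d=6) fires B2->S, B1->F, B4->S, B3->F, B7->S, B6->F, B9->S, B8->F, B11->F; hits B1=F, B2=S, B3=F, B4=S, B6=F, B7=S, B8=F, B9=S, B11=F
test 4 (d=29) fires B2->E, B1->T, B2->E, B1->T, B2->E, B1->T, B2->E, B1->T, B2->E, B1->F, B4->S, B3->F, B7->E, B6->T, ...; hits B1=T, B1=F, B2=E, B3=F, B4=S, B6=T, B6=F, B7=S, B7=E, B8=T, B9=E, B10=F
test 5 (d=25) fires B2->E, B1->F, B4->S, B3->F, B7->E, B6->T, B7->E, B6->T, B7->E, B6->T, B7->E, B6->T, B7->E, B6->T, ...; hits B1=F, B2=E, B3=F, B4=S, B6=T, B6=F, B7=S, B7=E, B8=T, B9=E, B10=F
test 6 (d=23) fires B2->E, B1->F, B4->S, B3->F, B7->E, B6->T, B7->E, B6->T, B7->E, B6->T, B7->E, B6->T, B7->E, B6->T, ...; hits B1=F, B2=E, B3=F, B4=S, B6=T, B6=F, B7=S, B7=E, B8=T, B9=E, B10=F
test 7 (d=11) fires B2->S, B1->F, B4->S, B3->F, B7->E, B6->T, B7->E, B6->T, B7->E, B6->T, B7->S, B6->F, B9->E, B8->F, ...; hits B1=F, B2=S, B3=F, B4=S, B6=T, B6=F, B7=S, B7=E, B8=F, B9=E, B11=F
union over all inputs: B1=T, B1=F, B2=S, B2=E, B3=F, B4=S, B6=T, B6=F, B7=S, B7=E, B8=T, B8=F, B9=S, B9=E, B10=F, B11=F (16 outcomes)
size 1 is not enough: best union over all size-1 subsets is 12/16
the canonical winner is {2, 4}: size 2, full 16-outcome coverage, earliest index list among size-2 covers
Answer: 2, 4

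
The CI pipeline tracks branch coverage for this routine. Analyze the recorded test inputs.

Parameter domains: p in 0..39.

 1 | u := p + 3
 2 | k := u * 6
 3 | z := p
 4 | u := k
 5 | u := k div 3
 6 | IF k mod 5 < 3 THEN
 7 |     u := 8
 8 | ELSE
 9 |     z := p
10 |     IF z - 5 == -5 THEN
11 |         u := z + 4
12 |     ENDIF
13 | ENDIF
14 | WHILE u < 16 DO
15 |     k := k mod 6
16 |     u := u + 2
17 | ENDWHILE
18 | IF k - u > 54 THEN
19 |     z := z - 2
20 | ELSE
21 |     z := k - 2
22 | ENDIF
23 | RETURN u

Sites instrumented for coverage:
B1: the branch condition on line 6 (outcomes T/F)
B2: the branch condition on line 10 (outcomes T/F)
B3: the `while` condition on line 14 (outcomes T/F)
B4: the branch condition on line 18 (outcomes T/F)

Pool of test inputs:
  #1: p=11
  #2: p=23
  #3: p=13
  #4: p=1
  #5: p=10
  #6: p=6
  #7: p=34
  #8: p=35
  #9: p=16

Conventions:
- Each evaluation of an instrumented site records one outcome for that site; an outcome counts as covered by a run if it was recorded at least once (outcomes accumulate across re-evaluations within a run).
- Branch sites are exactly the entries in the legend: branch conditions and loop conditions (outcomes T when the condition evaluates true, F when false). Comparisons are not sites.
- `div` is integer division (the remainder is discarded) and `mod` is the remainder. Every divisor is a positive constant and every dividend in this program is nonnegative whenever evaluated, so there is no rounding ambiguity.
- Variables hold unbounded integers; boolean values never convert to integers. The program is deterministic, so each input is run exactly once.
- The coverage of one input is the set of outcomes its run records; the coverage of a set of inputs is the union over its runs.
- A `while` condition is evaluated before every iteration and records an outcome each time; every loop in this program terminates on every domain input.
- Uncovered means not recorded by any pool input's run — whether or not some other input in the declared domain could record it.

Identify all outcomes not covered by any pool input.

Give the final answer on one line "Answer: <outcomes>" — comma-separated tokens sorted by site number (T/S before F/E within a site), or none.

run #1 (p=11) runs B1->F, B2->F, B3->F, B4->T; records B1=F, B2=F, B3=F, B4=T
run #2 (p=23) runs B1->T, B3->T, B3->T, B3->T, B3->T, B3->F, B4->F; records B1=T, B3=T, B3=F, B4=F
run #3 (p=13) runs B1->T, B3->T, B3->T, B3->T, B3->T, B3->F, B4->F; records B1=T, B3=T, B3=F, B4=F
run #4 (p=1) runs B1->F, B2->F, B3->T, B3->T, B3->T, B3->T, B3->F, B4->F; records B1=F, B2=F, B3=T, B3=F, B4=F
run #5 (p=10) runs B1->F, B2->F, B3->F, B4->F; records B1=F, B2=F, B3=F, B4=F
run #6 (p=6) runs B1->F, B2->F, B3->F, B4->F; records B1=F, B2=F, B3=F, B4=F
run #7 (p=34) runs B1->T, B3->T, B3->T, B3->T, B3->T, B3->F, B4->F; records B1=T, B3=T, B3=F, B4=F
run #8 (p=35) runs B1->F, B2->F, B3->F, B4->T; records B1=F, B2=F, B3=F, B4=T
run #9 (p=16) runs B1->F, B2->F, B3->F, B4->T; records B1=F, B2=F, B3=F, B4=T
union over the pool: B1=T, B1=F, B2=F, B3=T, B3=F, B4=T, B4=F
uncovered (1 of 8): B2=T

Answer: B2=T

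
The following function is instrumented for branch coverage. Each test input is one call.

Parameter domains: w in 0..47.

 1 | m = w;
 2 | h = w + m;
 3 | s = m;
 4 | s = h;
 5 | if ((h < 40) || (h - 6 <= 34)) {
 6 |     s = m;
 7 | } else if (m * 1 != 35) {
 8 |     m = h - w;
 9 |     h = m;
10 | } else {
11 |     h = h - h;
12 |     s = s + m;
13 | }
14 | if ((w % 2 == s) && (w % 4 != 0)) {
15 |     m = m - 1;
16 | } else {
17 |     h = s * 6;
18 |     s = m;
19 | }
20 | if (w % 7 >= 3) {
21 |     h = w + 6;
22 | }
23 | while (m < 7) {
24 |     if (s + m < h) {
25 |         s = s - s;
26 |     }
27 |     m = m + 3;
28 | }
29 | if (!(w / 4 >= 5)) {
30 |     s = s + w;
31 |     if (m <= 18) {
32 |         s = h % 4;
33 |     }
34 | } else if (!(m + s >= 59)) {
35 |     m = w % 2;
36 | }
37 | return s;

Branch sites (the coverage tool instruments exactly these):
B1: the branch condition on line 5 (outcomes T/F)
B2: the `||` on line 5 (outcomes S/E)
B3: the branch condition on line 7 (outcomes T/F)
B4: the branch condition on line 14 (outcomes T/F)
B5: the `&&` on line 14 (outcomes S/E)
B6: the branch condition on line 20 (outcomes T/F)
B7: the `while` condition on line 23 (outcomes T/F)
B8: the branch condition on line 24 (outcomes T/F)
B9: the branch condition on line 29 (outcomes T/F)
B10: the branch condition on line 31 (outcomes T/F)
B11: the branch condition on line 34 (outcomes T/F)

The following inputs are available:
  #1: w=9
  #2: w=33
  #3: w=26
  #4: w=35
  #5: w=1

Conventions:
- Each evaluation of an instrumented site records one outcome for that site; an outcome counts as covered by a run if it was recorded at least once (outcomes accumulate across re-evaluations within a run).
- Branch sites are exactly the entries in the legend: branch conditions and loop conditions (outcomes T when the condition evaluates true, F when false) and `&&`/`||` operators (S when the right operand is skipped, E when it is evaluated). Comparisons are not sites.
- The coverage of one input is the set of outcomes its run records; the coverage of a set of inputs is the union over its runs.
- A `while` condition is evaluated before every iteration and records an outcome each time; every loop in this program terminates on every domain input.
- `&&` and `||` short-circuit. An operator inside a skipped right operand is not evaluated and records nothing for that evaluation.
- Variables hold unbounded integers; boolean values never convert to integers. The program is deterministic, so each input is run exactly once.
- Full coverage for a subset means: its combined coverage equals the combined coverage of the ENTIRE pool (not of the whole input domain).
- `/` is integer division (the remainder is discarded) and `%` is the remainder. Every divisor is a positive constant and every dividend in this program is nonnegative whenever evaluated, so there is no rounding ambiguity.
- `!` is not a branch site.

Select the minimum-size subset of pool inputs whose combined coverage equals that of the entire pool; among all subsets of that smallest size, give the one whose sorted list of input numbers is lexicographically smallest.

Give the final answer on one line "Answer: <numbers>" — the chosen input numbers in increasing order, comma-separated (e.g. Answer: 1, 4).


input #1, w=9: outcomes B1=T, B2=S, B4=F, B5=S, B6=F, B7=F, B9=T, B10=T
input #2, w=33: outcomes B1=F, B2=E, B3=T, B4=F, B5=S, B6=T, B7=F, B9=F, B11=F
input #3, w=26: outcomes B1=F, B2=E, B3=T, B4=F, B5=S, B6=T, B7=F, B9=F, B11=T
input #4, w=35: outcomes B1=F, B2=E, B3=F, B4=F, B5=S, B6=F, B7=F, B9=F, B11=F
input #5, w=1: outcomes B1=T, B2=S, B4=T, B5=E, B6=F, B7=T, B7=F, B8=T, B8=F, B9=T, B10=T
union over all inputs: B1=T, B1=F, B2=S, B2=E, B3=T, B3=F, B4=T, B4=F, B5=S, B5=E, B6=T, B6=F, B7=T, B7=F, B8=T, B8=F, B9=T, B9=F, B10=T, B11=T, B11=F (21 outcomes)
checked all size-1 subsets: none covers 21 outcomes (max 11/21)
checked all size-2 subsets: none covers 21 outcomes (max 19/21)
at size 3, {3, 4, 5} reaches all 21 outcomes; every lexicographically earlier size-3 subset fails
Answer: 3, 4, 5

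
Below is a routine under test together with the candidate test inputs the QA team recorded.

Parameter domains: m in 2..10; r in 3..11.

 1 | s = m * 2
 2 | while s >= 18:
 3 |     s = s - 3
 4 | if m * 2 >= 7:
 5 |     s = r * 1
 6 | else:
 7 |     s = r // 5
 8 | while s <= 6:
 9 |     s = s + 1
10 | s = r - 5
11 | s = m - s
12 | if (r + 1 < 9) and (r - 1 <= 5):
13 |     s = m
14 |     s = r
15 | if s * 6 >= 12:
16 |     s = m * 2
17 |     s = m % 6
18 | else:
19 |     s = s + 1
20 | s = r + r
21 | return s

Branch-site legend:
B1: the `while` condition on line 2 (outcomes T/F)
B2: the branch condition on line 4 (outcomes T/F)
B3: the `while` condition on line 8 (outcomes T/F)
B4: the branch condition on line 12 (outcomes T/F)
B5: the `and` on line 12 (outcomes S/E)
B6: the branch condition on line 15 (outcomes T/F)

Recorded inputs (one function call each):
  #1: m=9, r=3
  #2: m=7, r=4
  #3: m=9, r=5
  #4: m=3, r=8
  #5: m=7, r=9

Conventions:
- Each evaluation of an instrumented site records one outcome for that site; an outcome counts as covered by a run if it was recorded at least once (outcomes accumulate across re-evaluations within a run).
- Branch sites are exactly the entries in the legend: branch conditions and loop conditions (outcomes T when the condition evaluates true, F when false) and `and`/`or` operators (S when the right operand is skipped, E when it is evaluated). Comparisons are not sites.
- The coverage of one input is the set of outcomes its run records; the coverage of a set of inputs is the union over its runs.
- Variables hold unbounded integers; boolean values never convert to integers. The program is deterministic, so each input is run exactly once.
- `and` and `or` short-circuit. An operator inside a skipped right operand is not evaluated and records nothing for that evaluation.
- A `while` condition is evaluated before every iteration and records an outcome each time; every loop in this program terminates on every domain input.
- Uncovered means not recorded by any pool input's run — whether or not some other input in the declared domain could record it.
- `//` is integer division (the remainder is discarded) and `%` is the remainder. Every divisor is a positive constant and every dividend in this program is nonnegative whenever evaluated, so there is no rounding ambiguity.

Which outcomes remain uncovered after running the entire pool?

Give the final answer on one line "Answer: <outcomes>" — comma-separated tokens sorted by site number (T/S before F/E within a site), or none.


run #1 (m=9, r=3) runs B1->T, B1->F, B2->T, B3->T, B3->T, B3->T, B3->T, B3->F, B5->E, B4->T, B6->T; records B1=T, B1=F, B2=T, B3=T, B3=F, B4=T, B5=E, B6=T
run #2 (m=7, r=4) runs B1->F, B2->T, B3->T, B3->T, B3->T, B3->F, B5->E, B4->T, B6->T; records B1=F, B2=T, B3=T, B3=F, B4=T, B5=E, B6=T
run #3 (m=9, r=5) runs B1->T, B1->F, B2->T, B3->T, B3->T, B3->F, B5->E, B4->T, B6->T; records B1=T, B1=F, B2=T, B3=T, B3=F, B4=T, B5=E, B6=T
run #4 (m=3, r=8) runs B1->F, B2->F, B3->T, B3->T, B3->T, B3->T, B3->T, B3->T, B3->F, B5->S, B4->F, B6->F; records B1=F, B2=F, B3=T, B3=F, B4=F, B5=S, B6=F
run #5 (m=7, r=9) runs B1->F, B2->T, B3->F, B5->S, B4->F, B6->T; records B1=F, B2=T, B3=F, B4=F, B5=S, B6=T
union over the pool: B1=T, B1=F, B2=T, B2=F, B3=T, B3=F, B4=T, B4=F, B5=S, B5=E, B6=T, B6=F
uncovered (0 of 12): none
Answer: none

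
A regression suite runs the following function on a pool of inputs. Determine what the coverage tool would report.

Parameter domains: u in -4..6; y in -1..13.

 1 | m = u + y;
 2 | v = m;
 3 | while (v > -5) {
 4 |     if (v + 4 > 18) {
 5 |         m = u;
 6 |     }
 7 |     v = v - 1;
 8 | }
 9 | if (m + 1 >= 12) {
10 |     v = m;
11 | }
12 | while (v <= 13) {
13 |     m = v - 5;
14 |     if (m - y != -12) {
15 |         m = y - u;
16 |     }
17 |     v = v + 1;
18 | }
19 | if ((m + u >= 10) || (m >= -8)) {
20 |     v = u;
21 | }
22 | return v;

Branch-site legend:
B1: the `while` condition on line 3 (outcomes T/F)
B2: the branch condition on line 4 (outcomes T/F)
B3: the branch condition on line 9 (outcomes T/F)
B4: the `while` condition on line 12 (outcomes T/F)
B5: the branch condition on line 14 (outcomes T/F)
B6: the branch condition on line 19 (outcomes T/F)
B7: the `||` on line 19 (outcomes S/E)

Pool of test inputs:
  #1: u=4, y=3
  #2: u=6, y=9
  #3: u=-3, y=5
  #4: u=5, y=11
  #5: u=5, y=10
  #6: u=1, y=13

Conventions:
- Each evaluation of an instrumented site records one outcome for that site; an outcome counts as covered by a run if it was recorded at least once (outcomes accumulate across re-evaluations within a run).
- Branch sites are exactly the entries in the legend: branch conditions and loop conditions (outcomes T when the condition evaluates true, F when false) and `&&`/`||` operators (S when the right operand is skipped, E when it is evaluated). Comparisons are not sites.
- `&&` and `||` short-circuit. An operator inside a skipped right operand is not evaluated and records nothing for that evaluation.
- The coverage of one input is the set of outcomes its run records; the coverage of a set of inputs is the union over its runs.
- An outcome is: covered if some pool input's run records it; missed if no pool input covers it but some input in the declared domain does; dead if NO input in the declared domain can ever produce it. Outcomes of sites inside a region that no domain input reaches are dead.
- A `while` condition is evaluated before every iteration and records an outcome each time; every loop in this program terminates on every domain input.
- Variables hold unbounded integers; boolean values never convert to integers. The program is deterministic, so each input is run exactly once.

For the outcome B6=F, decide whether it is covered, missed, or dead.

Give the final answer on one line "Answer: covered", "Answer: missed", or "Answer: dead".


no pool input records B6=F
checking all 165 inputs in the declared domain: B6=F is never recorded -> dead
Answer: dead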